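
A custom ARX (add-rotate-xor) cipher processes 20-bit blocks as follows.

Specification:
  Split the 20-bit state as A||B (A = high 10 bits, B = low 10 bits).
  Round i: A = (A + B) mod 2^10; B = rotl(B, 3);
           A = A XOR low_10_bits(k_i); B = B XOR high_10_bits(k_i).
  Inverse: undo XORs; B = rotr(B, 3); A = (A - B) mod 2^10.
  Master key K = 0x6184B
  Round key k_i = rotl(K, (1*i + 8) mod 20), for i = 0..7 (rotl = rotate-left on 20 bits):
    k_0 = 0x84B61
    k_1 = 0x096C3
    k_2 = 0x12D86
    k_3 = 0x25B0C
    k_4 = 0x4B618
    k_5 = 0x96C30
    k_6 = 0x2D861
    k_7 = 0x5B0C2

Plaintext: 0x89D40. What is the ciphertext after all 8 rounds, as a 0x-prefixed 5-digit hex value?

0x122BD

s_0 = plaintext = 0x89D40
s_1 = Round(s_0, k_0) = 0x01810
s_2 = Round(s_1, k_1) = 0xB54A5
s_3 = Round(s_2, k_2) = 0xBF162
s_4 = Round(s_3, k_3) = 0xD4B84
s_5 = Round(s_4, k_4) = 0x3390A
s_6 = Round(s_5, k_5) = 0x7A209
s_7 = Round(s_6, k_6) = 0xE40FA
s_8 = Round(s_7, k_7) = 0x122BD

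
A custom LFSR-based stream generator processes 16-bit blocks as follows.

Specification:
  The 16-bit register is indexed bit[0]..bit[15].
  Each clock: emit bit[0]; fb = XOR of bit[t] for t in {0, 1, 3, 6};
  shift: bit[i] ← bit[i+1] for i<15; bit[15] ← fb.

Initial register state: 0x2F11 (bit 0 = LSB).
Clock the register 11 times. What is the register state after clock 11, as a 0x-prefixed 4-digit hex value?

reg_0 = 0x2F11
clock 1: out=1, reg = 0x9788
clock 2: out=0, reg = 0xCBC4
clock 3: out=0, reg = 0xE5E2
clock 4: out=0, reg = 0x72F1
clock 5: out=1, reg = 0x3978
clock 6: out=0, reg = 0x1CBC
clock 7: out=0, reg = 0x8E5E
clock 8: out=0, reg = 0xC72F
clock 9: out=1, reg = 0xE397
clock 10: out=1, reg = 0x71CB
clock 11: out=1, reg = 0x38E5

0x38E5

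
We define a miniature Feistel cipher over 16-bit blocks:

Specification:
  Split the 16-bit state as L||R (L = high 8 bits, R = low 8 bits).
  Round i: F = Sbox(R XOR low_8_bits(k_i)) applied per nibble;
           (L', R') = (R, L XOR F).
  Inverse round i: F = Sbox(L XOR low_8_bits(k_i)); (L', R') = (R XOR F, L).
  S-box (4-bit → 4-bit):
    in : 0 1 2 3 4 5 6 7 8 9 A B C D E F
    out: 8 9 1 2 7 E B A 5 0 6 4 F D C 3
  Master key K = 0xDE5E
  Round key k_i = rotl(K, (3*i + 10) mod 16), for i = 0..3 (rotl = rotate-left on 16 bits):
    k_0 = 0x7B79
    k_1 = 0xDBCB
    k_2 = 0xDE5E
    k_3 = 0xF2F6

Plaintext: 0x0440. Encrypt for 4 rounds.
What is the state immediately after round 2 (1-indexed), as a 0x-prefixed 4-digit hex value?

0x2483

s_0 = plaintext = 0x0440
s_1 = Round(s_0, k_0) = 0x4024
s_2 = Round(s_1, k_1) = 0x2483
s_3 = Round(s_2, k_2) = 0x83F9
s_4 = Round(s_3, k_3) = 0xF900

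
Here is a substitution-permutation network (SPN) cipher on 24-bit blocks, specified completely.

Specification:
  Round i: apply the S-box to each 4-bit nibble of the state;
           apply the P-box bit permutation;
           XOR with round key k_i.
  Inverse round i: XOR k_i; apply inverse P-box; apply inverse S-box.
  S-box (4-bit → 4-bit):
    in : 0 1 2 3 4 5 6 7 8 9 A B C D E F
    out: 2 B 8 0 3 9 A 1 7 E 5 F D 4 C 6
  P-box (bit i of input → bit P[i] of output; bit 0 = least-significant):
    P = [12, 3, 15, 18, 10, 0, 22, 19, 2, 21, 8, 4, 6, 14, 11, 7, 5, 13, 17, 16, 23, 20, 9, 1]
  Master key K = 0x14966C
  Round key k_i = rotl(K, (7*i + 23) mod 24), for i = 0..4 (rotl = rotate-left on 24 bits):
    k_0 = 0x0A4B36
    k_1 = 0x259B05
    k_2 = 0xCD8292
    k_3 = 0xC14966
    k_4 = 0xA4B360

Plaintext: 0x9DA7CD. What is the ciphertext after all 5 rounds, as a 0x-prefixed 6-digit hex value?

s_0 = plaintext = 0x9DA7CD
s_1 = Round(s_0, k_0) = 0x50C570
s_2 = Round(s_1, k_1) = 0xA5B7DB
s_3 = Round(s_2, k_2) = 0x08587E
s_4 = Round(s_3, k_3) = 0xF7EC82
s_5 = Round(s_4, k_4) = 0xF0BCD5

0xF0BCD5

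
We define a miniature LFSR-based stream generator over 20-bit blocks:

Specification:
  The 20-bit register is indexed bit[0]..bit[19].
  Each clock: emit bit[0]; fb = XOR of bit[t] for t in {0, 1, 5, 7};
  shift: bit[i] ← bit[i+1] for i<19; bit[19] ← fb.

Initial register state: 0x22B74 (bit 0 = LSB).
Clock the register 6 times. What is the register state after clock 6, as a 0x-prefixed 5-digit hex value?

0x0C8AD

reg_0 = 0x22B74
clock 1: out=0, reg = 0x915BA
clock 2: out=0, reg = 0xC8ADD
clock 3: out=1, reg = 0x6456E
clock 4: out=0, reg = 0x322B7
clock 5: out=1, reg = 0x1915B
clock 6: out=1, reg = 0x0C8AD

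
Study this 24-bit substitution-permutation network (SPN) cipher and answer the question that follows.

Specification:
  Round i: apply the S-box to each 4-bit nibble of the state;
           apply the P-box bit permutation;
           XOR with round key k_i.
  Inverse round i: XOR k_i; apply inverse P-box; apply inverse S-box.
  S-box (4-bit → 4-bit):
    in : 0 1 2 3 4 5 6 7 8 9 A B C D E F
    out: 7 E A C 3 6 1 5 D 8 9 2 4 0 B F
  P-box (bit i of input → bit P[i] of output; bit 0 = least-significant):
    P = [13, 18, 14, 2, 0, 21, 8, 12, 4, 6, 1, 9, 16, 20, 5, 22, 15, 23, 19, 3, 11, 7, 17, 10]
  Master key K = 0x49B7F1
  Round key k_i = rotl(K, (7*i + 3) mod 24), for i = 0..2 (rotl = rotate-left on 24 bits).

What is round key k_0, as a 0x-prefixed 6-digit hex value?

0x4DBF8A

K = 0x49B7F1
k_0 = rotl(K, (7*0+3) mod 24) = rotl(K, 3) = 0x4DBF8A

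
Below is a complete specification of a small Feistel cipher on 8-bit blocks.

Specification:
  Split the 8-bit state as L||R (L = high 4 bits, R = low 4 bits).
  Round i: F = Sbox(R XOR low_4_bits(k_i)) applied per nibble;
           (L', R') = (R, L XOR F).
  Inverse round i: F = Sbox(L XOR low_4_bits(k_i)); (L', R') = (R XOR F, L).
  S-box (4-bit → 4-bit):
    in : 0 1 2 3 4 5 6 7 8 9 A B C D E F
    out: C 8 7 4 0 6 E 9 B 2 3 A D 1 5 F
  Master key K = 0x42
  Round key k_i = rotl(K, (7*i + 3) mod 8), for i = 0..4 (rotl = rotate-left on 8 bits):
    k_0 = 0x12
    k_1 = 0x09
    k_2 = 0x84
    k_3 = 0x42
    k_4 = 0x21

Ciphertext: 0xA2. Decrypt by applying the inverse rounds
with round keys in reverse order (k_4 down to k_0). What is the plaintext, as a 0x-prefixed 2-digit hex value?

s_0 = ciphertext = 0xA2
s_1 = InvRound(s_0, k_4) = 0x8A
s_2 = InvRound(s_1, k_3) = 0x98
s_3 = InvRound(s_2, k_2) = 0x99
s_4 = InvRound(s_3, k_1) = 0x59
s_5 = InvRound(s_4, k_0) = 0x05

0x05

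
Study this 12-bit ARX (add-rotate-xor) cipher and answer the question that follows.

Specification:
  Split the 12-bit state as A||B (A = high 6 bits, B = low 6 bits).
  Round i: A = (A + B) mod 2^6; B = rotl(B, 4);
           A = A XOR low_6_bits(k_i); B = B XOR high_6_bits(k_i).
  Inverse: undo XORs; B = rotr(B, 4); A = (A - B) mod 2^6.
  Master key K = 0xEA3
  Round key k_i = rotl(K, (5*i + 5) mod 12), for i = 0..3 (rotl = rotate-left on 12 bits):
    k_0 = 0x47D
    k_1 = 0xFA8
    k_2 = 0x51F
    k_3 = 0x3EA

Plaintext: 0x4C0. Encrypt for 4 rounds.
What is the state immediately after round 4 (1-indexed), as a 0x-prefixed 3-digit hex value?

s_0 = plaintext = 0x4C0
s_1 = Round(s_0, k_0) = 0xB91
s_2 = Round(s_1, k_1) = 0x5EA
s_3 = Round(s_2, k_2) = 0x7BE
s_4 = Round(s_3, k_3) = 0xDA0

0xDA0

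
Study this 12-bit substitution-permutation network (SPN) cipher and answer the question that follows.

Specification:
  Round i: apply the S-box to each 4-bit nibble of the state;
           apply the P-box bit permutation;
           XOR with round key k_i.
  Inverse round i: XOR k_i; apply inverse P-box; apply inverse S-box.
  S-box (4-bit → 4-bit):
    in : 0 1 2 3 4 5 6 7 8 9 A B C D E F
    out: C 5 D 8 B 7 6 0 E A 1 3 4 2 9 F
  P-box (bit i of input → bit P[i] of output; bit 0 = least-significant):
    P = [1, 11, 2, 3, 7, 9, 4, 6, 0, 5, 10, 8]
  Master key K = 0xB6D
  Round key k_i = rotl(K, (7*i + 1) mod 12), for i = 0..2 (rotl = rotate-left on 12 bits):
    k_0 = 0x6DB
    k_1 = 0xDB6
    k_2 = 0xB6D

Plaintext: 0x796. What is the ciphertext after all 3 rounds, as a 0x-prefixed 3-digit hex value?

0x0B1

s_0 = plaintext = 0x796
s_1 = Round(s_0, k_0) = 0xC9F
s_2 = Round(s_1, k_1) = 0x3F8
s_3 = Round(s_2, k_2) = 0x0B1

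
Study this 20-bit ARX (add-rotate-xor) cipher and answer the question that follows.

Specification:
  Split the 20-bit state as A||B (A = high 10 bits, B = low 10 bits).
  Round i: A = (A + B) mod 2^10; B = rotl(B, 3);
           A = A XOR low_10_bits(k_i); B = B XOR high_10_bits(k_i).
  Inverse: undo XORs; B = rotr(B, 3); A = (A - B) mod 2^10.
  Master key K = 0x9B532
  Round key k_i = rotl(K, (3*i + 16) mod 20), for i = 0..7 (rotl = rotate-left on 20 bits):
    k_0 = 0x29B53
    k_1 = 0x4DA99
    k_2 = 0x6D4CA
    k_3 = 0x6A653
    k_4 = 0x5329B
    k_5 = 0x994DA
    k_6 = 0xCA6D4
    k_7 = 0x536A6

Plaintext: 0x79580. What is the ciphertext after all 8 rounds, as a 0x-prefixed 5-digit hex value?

s_0 = plaintext = 0x79580
s_1 = Round(s_0, k_0) = 0x0D8A5
s_2 = Round(s_1, k_1) = 0x9081F
s_3 = Round(s_2, k_2) = 0xAAD4D
s_4 = Round(s_3, k_3) = 0x6AFC3
s_5 = Round(s_4, k_4) = 0xFD753
s_6 = Round(s_5, k_5) = 0xE48FB
s_7 = Round(s_6, k_6) = 0x964F0
s_8 = Round(s_7, k_7) = 0x7BECC

0x7BECC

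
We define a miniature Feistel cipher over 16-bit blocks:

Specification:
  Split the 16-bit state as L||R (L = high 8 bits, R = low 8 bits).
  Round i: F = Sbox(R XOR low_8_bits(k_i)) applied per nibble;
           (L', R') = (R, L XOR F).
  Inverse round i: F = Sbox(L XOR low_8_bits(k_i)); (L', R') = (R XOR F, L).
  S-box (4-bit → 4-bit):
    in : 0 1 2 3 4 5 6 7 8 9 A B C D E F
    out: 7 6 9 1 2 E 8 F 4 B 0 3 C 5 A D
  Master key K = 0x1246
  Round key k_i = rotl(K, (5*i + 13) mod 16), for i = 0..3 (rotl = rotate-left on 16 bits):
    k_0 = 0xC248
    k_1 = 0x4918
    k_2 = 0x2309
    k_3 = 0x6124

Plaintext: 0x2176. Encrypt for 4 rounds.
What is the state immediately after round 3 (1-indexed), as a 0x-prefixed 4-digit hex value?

s_0 = plaintext = 0x2176
s_1 = Round(s_0, k_0) = 0x763B
s_2 = Round(s_1, k_1) = 0x3BE7
s_3 = Round(s_2, k_2) = 0xE791
s_4 = Round(s_3, k_3) = 0x91D9

0xE791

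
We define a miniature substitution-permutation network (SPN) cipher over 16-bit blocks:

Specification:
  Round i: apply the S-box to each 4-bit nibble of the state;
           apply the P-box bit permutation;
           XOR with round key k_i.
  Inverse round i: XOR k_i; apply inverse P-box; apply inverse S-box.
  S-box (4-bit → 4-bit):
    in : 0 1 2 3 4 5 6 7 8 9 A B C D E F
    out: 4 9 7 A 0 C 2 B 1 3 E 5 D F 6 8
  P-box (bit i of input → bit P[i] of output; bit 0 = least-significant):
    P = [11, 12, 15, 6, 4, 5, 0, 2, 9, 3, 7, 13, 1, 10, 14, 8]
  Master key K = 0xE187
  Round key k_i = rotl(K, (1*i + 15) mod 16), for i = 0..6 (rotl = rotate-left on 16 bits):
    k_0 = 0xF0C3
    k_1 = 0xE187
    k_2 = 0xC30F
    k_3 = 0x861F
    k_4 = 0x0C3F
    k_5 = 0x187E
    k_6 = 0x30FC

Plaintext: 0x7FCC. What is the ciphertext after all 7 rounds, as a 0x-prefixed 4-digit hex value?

0x2011

s_0 = plaintext = 0x7FCC
s_1 = Round(s_0, k_0) = 0x5D94
s_2 = Round(s_1, k_1) = 0x823F
s_3 = Round(s_2, k_2) = 0xC1E1
s_4 = Round(s_3, k_3) = 0xED7C
s_5 = Round(s_4, k_4) = 0xE2C3
s_6 = Round(s_5, k_5) = 0x4EA3
s_7 = Round(s_6, k_6) = 0x2011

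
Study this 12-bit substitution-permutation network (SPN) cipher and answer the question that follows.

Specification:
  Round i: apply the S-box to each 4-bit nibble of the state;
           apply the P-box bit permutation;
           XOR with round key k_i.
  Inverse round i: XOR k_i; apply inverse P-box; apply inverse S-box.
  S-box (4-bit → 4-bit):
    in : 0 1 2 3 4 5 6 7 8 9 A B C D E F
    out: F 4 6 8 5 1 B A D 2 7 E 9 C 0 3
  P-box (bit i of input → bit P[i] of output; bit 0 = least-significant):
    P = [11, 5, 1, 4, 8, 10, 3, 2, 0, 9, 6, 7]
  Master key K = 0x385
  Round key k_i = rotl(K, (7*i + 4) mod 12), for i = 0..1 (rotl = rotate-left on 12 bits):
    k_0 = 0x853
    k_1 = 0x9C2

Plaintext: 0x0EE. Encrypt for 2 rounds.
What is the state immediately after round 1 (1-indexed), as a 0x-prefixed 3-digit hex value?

s_0 = plaintext = 0x0EE
s_1 = Round(s_0, k_0) = 0xA92
s_2 = Round(s_1, k_1) = 0xFA1

0xA92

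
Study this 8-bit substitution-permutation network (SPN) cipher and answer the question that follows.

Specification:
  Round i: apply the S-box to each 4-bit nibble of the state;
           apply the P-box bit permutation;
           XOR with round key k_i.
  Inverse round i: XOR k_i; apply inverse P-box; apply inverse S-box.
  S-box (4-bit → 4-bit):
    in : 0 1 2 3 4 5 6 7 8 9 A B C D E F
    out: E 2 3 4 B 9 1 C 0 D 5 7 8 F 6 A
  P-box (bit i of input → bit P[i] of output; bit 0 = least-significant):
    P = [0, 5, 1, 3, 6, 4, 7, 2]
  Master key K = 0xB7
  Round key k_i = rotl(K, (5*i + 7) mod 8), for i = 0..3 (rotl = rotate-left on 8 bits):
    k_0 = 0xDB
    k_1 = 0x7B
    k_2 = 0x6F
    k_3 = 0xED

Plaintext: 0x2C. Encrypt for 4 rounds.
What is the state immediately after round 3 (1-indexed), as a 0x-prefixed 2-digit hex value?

s_0 = plaintext = 0x2C
s_1 = Round(s_0, k_0) = 0x83
s_2 = Round(s_1, k_1) = 0x79
s_3 = Round(s_2, k_2) = 0xE0
s_4 = Round(s_3, k_3) = 0x57

0xE0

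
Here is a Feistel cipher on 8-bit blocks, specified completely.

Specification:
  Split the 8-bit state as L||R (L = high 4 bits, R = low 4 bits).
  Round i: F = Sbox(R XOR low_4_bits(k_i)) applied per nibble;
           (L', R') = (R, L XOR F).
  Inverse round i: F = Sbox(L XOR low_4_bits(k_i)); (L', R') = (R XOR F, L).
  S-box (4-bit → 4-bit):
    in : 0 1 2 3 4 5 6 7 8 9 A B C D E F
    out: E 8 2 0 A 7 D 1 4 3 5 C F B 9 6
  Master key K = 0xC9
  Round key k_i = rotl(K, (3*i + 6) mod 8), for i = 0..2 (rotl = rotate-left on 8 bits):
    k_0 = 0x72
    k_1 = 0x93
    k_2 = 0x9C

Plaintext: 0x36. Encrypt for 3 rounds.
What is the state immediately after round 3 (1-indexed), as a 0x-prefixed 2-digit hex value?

s_0 = plaintext = 0x36
s_1 = Round(s_0, k_0) = 0x69
s_2 = Round(s_1, k_1) = 0x93
s_3 = Round(s_2, k_2) = 0x3F

0x3F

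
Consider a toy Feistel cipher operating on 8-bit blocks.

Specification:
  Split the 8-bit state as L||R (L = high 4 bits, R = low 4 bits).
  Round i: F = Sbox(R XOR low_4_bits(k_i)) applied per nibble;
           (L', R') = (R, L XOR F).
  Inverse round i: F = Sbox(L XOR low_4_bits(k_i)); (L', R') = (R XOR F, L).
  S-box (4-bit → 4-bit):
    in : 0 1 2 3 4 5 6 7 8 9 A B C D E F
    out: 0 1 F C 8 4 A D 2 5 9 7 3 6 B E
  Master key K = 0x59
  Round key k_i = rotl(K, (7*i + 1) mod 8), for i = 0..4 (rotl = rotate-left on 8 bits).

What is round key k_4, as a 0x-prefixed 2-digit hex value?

K = 0x59
k_0 = rotl(K, (7*0+1) mod 8) = rotl(K, 1) = 0xB2
k_1 = rotl(K, (7*1+1) mod 8) = rotl(K, 0) = 0x59
k_2 = rotl(K, (7*2+1) mod 8) = rotl(K, 7) = 0xAC
k_3 = rotl(K, (7*3+1) mod 8) = rotl(K, 6) = 0x56
k_4 = rotl(K, (7*4+1) mod 8) = rotl(K, 5) = 0x2B

0x2B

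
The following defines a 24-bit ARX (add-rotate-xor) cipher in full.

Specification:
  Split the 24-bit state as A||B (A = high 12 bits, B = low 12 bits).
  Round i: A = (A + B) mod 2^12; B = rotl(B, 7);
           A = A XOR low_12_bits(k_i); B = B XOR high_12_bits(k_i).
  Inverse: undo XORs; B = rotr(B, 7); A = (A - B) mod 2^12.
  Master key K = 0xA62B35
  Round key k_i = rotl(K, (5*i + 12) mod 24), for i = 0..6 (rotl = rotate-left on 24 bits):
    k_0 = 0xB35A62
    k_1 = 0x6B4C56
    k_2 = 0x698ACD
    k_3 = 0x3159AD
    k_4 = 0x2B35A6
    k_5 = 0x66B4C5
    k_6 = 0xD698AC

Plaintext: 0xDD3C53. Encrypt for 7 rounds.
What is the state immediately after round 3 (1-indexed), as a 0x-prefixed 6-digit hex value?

s_0 = plaintext = 0xDD3C53
s_1 = Round(s_0, k_0) = 0x0442D7
s_2 = Round(s_1, k_1) = 0xF4DD22
s_3 = Round(s_2, k_2) = 0x6A27F1
s_4 = Round(s_3, k_3) = 0x73EBAA
s_5 = Round(s_4, k_4) = 0x74E7EE
s_6 = Round(s_5, k_5) = 0xBF9154
s_7 = Round(s_6, k_6) = 0x5E1763

0x6A27F1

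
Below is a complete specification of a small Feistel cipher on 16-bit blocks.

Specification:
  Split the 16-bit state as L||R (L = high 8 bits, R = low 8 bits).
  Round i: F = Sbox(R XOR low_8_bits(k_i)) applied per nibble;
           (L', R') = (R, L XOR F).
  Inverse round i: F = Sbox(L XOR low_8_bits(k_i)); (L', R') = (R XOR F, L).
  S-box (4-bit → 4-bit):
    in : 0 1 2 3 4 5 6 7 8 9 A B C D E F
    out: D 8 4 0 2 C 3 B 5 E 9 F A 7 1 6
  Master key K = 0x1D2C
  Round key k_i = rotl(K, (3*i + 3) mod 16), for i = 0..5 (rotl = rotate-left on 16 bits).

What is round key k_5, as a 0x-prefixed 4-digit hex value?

K = 0x1D2C
k_0 = rotl(K, (3*0+3) mod 16) = rotl(K, 3) = 0xE960
k_1 = rotl(K, (3*1+3) mod 16) = rotl(K, 6) = 0x4B07
k_2 = rotl(K, (3*2+3) mod 16) = rotl(K, 9) = 0x583A
k_3 = rotl(K, (3*3+3) mod 16) = rotl(K, 12) = 0xC1D2
k_4 = rotl(K, (3*4+3) mod 16) = rotl(K, 15) = 0x0E96
k_5 = rotl(K, (3*5+3) mod 16) = rotl(K, 2) = 0x74B0

0x74B0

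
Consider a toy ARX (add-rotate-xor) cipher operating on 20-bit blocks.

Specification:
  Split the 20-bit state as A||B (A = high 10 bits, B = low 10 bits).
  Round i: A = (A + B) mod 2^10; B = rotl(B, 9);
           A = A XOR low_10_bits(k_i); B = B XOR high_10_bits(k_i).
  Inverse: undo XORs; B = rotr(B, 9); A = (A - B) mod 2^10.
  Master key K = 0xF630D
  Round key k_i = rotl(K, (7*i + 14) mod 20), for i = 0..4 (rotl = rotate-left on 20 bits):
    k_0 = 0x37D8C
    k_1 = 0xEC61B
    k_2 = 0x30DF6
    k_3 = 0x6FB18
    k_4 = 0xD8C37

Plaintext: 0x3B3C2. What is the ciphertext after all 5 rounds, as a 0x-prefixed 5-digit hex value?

s_0 = plaintext = 0x3B3C2
s_1 = Round(s_0, k_0) = 0x4893E
s_2 = Round(s_1, k_1) = 0x1EF2E
s_3 = Round(s_2, k_2) = 0x97D54
s_4 = Round(s_3, k_3) = 0x2AD14
s_5 = Round(s_4, k_4) = 0x623E9

0x623E9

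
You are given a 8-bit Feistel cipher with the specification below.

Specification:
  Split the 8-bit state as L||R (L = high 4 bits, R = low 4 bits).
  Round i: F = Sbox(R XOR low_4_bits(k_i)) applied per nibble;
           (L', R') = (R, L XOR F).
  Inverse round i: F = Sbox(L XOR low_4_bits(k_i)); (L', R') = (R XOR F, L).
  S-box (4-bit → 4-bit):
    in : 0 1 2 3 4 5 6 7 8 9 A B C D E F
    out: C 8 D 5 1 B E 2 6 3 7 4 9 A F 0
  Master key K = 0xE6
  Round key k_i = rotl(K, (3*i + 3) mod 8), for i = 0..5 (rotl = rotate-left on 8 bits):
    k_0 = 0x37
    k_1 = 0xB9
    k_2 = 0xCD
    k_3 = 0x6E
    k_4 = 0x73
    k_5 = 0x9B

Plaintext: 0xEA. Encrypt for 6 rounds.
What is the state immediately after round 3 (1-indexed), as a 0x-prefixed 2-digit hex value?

0x0E

s_0 = plaintext = 0xEA
s_1 = Round(s_0, k_0) = 0xA4
s_2 = Round(s_1, k_1) = 0x40
s_3 = Round(s_2, k_2) = 0x0E
s_4 = Round(s_3, k_3) = 0xEC
s_5 = Round(s_4, k_4) = 0xCE
s_6 = Round(s_5, k_5) = 0xE7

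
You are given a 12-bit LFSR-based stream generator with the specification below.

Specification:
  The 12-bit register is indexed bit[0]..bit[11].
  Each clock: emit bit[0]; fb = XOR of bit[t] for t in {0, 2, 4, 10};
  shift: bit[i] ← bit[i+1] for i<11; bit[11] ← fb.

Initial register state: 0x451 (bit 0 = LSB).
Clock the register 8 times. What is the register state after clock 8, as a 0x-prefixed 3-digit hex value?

reg_0 = 0x451
clock 1: out=1, reg = 0xA28
clock 2: out=0, reg = 0x514
clock 3: out=0, reg = 0xA8A
clock 4: out=0, reg = 0x545
clock 5: out=1, reg = 0xAA2
clock 6: out=0, reg = 0x551
clock 7: out=1, reg = 0xAA8
clock 8: out=0, reg = 0x554

0x554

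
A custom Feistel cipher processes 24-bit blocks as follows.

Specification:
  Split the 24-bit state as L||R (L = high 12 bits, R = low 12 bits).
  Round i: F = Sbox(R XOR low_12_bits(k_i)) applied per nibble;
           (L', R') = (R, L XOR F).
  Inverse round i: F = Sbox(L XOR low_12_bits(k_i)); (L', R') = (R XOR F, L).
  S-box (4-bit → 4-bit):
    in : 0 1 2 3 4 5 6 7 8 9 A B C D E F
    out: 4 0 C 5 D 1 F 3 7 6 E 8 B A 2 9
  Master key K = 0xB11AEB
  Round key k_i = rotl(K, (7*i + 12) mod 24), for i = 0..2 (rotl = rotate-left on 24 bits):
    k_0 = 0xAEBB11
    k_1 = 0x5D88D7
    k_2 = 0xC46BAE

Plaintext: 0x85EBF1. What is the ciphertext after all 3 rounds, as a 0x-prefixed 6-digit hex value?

s_0 = plaintext = 0x85EBF1
s_1 = Round(s_0, k_0) = 0xBF1C7A
s_2 = Round(s_1, k_1) = 0xC7A61B
s_3 = Round(s_2, k_2) = 0x61B6FB

0x61B6FB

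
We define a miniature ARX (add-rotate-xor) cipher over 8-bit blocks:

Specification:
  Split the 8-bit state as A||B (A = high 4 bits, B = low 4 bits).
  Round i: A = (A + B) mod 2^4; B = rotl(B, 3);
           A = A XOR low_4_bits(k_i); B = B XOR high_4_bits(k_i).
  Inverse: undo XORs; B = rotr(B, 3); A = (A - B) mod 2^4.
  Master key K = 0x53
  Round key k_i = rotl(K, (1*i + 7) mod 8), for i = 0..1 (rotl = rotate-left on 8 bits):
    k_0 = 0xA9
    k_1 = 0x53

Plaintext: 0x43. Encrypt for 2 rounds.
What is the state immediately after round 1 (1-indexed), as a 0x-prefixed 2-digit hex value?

0xE3

s_0 = plaintext = 0x43
s_1 = Round(s_0, k_0) = 0xE3
s_2 = Round(s_1, k_1) = 0x2C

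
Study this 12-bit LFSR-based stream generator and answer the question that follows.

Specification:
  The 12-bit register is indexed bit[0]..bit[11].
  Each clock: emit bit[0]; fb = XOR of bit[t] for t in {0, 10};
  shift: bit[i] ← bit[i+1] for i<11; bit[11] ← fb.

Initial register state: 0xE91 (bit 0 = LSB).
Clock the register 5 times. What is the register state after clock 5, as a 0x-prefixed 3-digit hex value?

0xD74

reg_0 = 0xE91
clock 1: out=1, reg = 0x748
clock 2: out=0, reg = 0xBA4
clock 3: out=0, reg = 0x5D2
clock 4: out=0, reg = 0xAE9
clock 5: out=1, reg = 0xD74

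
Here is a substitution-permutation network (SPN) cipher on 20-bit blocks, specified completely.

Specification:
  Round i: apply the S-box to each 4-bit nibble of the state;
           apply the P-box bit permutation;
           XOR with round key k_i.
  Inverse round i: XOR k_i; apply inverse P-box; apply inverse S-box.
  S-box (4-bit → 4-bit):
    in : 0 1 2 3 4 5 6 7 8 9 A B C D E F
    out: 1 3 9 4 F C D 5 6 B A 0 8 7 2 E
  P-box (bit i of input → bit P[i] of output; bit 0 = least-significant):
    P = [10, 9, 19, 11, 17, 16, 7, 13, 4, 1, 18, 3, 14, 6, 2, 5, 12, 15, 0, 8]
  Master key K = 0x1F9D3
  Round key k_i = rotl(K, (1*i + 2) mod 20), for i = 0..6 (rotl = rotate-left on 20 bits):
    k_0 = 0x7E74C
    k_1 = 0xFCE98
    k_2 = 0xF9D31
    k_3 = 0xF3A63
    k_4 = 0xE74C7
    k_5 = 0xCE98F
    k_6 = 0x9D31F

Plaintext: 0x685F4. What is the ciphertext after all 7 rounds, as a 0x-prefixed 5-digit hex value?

0x4CC18

s_0 = plaintext = 0x685F4
s_1 = Round(s_0, k_0) = 0xAD881
s_2 = Round(s_1, k_1) = 0xA095E
s_3 = Round(s_2, k_2) = 0xF7EAB
s_4 = Round(s_3, k_3) = 0xEDB64
s_5 = Round(s_4, k_4) = 0x49A03
s_6 = Round(s_5, k_5) = 0x638E4
s_7 = Round(s_6, k_6) = 0x4CC18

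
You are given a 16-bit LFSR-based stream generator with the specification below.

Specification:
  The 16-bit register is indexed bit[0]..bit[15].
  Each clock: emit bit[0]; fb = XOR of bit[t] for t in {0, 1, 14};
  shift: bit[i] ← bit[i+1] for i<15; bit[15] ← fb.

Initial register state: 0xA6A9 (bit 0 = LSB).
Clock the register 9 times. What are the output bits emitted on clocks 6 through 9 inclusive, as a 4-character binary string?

1010

reg_0 = 0xA6A9
clock 1: out=1, reg = 0xD354
clock 2: out=0, reg = 0xE9AA
clock 3: out=0, reg = 0x74D5
clock 4: out=1, reg = 0x3A6A
clock 5: out=0, reg = 0x9D35
clock 6: out=1, reg = 0xCE9A
clock 7: out=0, reg = 0x674D
clock 8: out=1, reg = 0x33A6
clock 9: out=0, reg = 0x99D3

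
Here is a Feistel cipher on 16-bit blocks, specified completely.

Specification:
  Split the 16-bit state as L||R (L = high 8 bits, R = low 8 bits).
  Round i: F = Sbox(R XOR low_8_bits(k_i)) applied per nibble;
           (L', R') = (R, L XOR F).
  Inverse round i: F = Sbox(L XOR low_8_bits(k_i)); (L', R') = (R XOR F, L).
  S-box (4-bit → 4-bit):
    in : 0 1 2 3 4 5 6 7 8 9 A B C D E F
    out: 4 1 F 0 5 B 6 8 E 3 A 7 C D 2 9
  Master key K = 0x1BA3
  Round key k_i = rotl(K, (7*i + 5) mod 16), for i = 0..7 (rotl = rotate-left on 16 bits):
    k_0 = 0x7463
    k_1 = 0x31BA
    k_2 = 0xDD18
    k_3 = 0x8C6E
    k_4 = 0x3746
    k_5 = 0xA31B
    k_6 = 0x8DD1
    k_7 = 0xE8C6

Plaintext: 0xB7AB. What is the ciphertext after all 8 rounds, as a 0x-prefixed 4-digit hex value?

s_0 = plaintext = 0xB7AB
s_1 = Round(s_0, k_0) = 0xAB79
s_2 = Round(s_1, k_1) = 0x796B
s_3 = Round(s_2, k_2) = 0x6BF9
s_4 = Round(s_3, k_3) = 0xF953
s_5 = Round(s_4, k_4) = 0x53E2
s_6 = Round(s_5, k_5) = 0xE2C0
s_7 = Round(s_6, k_6) = 0xC0F3
s_8 = Round(s_7, k_7) = 0xF3CB

0xF3CB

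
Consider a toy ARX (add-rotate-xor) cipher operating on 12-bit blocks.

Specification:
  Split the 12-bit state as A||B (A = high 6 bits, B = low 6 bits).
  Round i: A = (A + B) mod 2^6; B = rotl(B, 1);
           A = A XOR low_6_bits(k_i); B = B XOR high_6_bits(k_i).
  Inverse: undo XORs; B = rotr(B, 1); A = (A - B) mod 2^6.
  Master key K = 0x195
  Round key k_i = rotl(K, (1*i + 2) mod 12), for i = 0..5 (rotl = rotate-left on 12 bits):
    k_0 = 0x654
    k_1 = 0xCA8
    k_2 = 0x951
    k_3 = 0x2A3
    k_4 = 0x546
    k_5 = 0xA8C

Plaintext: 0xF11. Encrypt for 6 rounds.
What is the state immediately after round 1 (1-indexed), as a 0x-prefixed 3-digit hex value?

0x67B

s_0 = plaintext = 0xF11
s_1 = Round(s_0, k_0) = 0x67B
s_2 = Round(s_1, k_1) = 0xF05
s_3 = Round(s_2, k_2) = 0x42F
s_4 = Round(s_3, k_3) = 0x715
s_5 = Round(s_4, k_4) = 0xDFF
s_6 = Round(s_5, k_5) = 0xE95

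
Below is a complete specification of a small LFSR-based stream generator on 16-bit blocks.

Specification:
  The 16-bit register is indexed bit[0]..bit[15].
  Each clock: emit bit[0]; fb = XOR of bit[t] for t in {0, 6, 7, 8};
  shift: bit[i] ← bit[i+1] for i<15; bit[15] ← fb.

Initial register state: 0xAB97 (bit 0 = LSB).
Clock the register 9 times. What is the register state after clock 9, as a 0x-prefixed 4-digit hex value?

reg_0 = 0xAB97
clock 1: out=1, reg = 0xD5CB
clock 2: out=1, reg = 0x6AE5
clock 3: out=1, reg = 0xB572
clock 4: out=0, reg = 0x5AB9
clock 5: out=1, reg = 0x2D5C
clock 6: out=0, reg = 0x16AE
clock 7: out=0, reg = 0x8B57
clock 8: out=1, reg = 0xC5AB
clock 9: out=1, reg = 0xE2D5

0xE2D5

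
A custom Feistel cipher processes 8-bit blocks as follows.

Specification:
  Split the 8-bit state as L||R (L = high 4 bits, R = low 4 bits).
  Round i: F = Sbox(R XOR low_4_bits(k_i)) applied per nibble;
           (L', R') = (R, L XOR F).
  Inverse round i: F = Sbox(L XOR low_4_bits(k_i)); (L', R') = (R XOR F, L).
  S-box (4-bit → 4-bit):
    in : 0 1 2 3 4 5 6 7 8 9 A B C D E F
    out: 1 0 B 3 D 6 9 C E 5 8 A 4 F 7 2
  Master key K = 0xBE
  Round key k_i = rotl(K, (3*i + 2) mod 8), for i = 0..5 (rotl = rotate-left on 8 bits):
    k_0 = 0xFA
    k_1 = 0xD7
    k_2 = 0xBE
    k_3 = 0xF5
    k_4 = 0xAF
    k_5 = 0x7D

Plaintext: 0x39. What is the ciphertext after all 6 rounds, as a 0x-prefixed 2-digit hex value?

s_0 = plaintext = 0x39
s_1 = Round(s_0, k_0) = 0x90
s_2 = Round(s_1, k_1) = 0x05
s_3 = Round(s_2, k_2) = 0x5A
s_4 = Round(s_3, k_3) = 0xA7
s_5 = Round(s_4, k_4) = 0x74
s_6 = Round(s_5, k_5) = 0x42

0x42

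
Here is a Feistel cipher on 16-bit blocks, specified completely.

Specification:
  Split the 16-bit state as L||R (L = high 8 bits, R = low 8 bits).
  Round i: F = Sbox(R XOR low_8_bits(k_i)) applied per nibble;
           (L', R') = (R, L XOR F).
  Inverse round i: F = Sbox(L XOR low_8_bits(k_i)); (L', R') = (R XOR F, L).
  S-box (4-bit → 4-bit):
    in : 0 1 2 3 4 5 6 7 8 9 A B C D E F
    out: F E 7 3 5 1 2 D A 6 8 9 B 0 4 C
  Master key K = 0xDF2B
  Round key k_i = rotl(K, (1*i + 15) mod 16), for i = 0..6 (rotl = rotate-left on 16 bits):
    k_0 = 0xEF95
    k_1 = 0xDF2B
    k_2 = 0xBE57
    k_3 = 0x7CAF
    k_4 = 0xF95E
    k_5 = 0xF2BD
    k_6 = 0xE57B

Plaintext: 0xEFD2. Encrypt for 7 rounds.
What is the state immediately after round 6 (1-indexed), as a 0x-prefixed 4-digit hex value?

s_0 = plaintext = 0xEFD2
s_1 = Round(s_0, k_0) = 0xD2B2
s_2 = Round(s_1, k_1) = 0xB2B4
s_3 = Round(s_2, k_2) = 0xB4F1
s_4 = Round(s_3, k_3) = 0xF1A0
s_5 = Round(s_4, k_4) = 0xA035
s_6 = Round(s_5, k_5) = 0x350A
s_7 = Round(s_6, k_6) = 0x0AEB

0x350A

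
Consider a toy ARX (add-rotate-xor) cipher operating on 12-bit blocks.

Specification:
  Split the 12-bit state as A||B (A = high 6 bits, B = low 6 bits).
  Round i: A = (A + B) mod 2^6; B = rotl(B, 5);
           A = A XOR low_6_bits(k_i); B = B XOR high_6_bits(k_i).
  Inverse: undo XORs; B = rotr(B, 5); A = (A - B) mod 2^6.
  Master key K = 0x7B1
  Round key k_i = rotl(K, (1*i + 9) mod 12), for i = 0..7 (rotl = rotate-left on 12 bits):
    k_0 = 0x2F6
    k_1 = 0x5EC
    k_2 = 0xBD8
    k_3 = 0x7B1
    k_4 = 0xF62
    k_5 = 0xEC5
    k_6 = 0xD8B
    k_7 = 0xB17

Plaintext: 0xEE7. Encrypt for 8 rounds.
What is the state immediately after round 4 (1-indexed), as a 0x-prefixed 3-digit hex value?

s_0 = plaintext = 0xEE7
s_1 = Round(s_0, k_0) = 0x538
s_2 = Round(s_1, k_1) = 0x80B
s_3 = Round(s_2, k_2) = 0xCCA
s_4 = Round(s_3, k_3) = 0x31B
s_5 = Round(s_4, k_4) = 0x150
s_6 = Round(s_5, k_5) = 0x433
s_7 = Round(s_6, k_6) = 0x20F
s_8 = Round(s_7, k_7) = 0x00B

0x31B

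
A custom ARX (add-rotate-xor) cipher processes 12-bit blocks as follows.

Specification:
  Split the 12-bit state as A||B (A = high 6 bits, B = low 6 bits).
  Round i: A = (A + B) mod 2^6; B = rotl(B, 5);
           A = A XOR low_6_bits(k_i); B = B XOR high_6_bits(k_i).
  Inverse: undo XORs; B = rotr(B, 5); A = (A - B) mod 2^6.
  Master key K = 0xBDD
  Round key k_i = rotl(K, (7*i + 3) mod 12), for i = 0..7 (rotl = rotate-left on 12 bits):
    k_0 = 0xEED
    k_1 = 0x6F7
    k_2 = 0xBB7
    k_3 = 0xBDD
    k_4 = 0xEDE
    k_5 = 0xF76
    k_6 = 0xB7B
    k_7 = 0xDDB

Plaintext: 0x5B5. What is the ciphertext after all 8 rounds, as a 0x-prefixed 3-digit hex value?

0xD19

s_0 = plaintext = 0x5B5
s_1 = Round(s_0, k_0) = 0x981
s_2 = Round(s_1, k_1) = 0x43B
s_3 = Round(s_2, k_2) = 0xF13
s_4 = Round(s_3, k_3) = 0x486
s_5 = Round(s_4, k_4) = 0x1B8
s_6 = Round(s_5, k_5) = 0x221
s_7 = Round(s_6, k_6) = 0x49D
s_8 = Round(s_7, k_7) = 0xD19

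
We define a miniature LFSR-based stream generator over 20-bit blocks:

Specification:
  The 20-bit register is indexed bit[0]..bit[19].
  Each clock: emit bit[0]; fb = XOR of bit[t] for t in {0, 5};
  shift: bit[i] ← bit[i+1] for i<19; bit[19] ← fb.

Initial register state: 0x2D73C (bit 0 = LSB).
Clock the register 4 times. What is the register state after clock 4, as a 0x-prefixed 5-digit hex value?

reg_0 = 0x2D73C
clock 1: out=0, reg = 0x96B9E
clock 2: out=0, reg = 0x4B5CF
clock 3: out=1, reg = 0xA5AE7
clock 4: out=1, reg = 0x52D73

0x52D73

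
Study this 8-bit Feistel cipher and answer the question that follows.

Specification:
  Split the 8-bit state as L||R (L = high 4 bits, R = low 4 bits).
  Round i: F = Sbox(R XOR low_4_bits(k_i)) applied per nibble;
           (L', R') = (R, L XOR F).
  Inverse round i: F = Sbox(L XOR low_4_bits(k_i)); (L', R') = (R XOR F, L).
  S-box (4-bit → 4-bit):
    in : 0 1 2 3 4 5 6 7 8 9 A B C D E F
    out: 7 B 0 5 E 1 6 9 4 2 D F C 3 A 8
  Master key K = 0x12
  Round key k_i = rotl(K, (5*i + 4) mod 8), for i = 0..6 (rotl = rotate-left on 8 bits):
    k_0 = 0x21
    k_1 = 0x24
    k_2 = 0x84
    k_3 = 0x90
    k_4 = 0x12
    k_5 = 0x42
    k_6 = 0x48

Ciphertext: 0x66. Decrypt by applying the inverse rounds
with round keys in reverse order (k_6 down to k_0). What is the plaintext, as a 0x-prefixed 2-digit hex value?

0x4E

s_0 = ciphertext = 0x66
s_1 = InvRound(s_0, k_6) = 0xC6
s_2 = InvRound(s_1, k_5) = 0xCC
s_3 = InvRound(s_2, k_4) = 0x6C
s_4 = InvRound(s_3, k_3) = 0xA6
s_5 = InvRound(s_4, k_2) = 0xCA
s_6 = InvRound(s_5, k_1) = 0xEC
s_7 = InvRound(s_6, k_0) = 0x4E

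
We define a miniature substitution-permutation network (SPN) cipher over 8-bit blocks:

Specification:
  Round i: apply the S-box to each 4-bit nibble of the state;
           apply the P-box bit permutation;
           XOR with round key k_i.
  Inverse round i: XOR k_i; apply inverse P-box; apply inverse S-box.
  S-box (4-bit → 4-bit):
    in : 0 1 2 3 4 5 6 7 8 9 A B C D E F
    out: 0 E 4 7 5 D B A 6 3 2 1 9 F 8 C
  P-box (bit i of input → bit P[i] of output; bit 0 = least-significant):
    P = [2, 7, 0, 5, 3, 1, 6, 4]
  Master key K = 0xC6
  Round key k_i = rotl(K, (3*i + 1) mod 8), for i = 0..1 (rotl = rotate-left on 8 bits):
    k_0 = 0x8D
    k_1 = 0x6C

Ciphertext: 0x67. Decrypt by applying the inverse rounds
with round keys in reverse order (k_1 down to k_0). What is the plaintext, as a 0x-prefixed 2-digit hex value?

s_0 = ciphertext = 0x67
s_1 = InvRound(s_0, k_1) = 0x92
s_2 = InvRound(s_1, k_0) = 0x64

0x64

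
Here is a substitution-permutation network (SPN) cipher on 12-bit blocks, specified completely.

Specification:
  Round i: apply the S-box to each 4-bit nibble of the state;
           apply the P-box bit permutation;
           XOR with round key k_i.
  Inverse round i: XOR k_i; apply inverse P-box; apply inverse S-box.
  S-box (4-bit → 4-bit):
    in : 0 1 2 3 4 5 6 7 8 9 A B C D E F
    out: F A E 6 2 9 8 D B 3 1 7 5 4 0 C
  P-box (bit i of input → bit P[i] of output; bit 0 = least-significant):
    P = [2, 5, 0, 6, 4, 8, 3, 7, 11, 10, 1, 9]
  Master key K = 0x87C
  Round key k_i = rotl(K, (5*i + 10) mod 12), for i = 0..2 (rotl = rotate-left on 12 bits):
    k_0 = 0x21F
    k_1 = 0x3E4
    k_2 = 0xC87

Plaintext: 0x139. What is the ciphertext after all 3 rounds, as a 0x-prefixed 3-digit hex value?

0x29E

s_0 = plaintext = 0x139
s_1 = Round(s_0, k_0) = 0x533
s_2 = Round(s_1, k_1) = 0x8CD
s_3 = Round(s_2, k_2) = 0x29E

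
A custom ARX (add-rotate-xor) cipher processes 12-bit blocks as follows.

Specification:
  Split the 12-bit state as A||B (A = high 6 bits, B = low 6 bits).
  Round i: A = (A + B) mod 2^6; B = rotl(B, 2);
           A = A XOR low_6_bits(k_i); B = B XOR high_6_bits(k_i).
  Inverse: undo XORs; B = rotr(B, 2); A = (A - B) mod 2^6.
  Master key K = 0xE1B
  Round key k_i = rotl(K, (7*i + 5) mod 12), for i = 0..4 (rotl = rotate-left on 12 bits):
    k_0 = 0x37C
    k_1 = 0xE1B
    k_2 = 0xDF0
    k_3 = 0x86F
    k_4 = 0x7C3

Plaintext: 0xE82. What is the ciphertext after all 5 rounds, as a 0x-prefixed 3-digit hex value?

s_0 = plaintext = 0xE82
s_1 = Round(s_0, k_0) = 0x005
s_2 = Round(s_1, k_1) = 0x7AC
s_3 = Round(s_2, k_2) = 0xE85
s_4 = Round(s_3, k_3) = 0x435
s_5 = Round(s_4, k_4) = 0x188

0x188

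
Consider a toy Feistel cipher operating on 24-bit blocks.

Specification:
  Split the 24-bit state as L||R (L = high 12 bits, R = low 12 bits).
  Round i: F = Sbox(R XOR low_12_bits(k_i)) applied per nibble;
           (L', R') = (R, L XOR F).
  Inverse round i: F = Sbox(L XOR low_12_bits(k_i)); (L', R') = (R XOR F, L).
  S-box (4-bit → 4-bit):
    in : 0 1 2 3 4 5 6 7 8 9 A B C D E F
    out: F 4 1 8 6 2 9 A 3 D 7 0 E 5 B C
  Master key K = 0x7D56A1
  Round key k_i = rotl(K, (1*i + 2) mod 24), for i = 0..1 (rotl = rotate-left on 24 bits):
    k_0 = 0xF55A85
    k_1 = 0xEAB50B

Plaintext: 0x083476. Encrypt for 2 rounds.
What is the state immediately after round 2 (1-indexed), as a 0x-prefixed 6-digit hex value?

s_0 = plaintext = 0x083476
s_1 = Round(s_0, k_0) = 0x476B4B
s_2 = Round(s_1, k_1) = 0xB4BF19

0xB4BF19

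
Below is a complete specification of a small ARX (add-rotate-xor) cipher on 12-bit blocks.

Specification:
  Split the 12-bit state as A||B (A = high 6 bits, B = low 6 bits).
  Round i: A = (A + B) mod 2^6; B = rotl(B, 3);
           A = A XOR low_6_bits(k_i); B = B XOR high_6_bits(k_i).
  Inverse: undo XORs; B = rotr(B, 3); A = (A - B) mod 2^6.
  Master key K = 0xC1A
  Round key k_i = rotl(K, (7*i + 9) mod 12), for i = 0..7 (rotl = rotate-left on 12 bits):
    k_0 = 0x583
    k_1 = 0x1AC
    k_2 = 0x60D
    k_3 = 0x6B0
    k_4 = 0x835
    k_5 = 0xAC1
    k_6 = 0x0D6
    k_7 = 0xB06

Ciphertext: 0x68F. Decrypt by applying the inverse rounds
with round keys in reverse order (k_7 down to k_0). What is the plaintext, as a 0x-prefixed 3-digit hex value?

s_0 = ciphertext = 0x68F
s_1 = InvRound(s_0, k_7) = 0x01C
s_2 = InvRound(s_1, k_6) = 0x6FB
s_3 = InvRound(s_2, k_5) = 0x602
s_4 = InvRound(s_3, k_4) = 0x654
s_5 = InvRound(s_4, k_3) = 0xE31
s_6 = InvRound(s_5, k_2) = 0xA0D
s_7 = InvRound(s_6, k_1) = 0xAD9
s_8 = InvRound(s_7, k_0) = 0xBF9

0xBF9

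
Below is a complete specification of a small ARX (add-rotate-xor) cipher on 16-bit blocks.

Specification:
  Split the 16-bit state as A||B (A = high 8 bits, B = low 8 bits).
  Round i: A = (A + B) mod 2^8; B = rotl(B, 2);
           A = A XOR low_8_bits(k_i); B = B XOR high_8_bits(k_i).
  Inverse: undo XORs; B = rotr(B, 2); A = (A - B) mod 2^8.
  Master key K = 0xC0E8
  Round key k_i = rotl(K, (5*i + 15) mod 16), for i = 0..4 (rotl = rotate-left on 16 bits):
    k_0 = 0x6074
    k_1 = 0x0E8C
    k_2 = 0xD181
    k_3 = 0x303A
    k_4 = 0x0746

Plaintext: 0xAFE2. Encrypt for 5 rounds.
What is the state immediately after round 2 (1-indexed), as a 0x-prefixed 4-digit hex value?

0x5CA1

s_0 = plaintext = 0xAFE2
s_1 = Round(s_0, k_0) = 0xE5EB
s_2 = Round(s_1, k_1) = 0x5CA1
s_3 = Round(s_2, k_2) = 0x7C57
s_4 = Round(s_3, k_3) = 0xE96D
s_5 = Round(s_4, k_4) = 0x10B2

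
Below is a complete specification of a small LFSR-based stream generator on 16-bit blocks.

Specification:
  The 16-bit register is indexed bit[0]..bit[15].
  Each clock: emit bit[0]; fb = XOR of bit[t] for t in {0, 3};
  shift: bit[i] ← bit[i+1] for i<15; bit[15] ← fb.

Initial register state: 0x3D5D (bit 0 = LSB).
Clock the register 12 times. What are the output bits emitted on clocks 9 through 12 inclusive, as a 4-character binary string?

1011

reg_0 = 0x3D5D
clock 1: out=1, reg = 0x1EAE
clock 2: out=0, reg = 0x8F57
clock 3: out=1, reg = 0xC7AB
clock 4: out=1, reg = 0x63D5
clock 5: out=1, reg = 0xB1EA
clock 6: out=0, reg = 0xD8F5
clock 7: out=1, reg = 0xEC7A
clock 8: out=0, reg = 0xF63D
clock 9: out=1, reg = 0x7B1E
clock 10: out=0, reg = 0xBD8F
clock 11: out=1, reg = 0x5EC7
clock 12: out=1, reg = 0xAF63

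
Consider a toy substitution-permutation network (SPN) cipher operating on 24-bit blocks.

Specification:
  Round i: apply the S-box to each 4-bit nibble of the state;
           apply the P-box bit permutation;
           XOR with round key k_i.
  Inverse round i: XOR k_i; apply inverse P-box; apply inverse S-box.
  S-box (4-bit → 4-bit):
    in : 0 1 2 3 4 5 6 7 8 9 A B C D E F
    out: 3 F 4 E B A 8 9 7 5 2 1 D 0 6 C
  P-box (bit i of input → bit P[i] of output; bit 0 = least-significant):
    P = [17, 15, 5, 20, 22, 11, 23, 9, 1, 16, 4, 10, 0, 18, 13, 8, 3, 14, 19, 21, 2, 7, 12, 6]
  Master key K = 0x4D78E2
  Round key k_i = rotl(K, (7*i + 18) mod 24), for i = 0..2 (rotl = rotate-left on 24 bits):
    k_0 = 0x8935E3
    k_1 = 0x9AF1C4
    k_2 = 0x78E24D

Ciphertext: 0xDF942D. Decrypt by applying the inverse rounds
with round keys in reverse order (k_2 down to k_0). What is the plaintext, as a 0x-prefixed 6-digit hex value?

0xFBE166

s_0 = ciphertext = 0xDF942D
s_1 = InvRound(s_0, k_2) = 0xF5E5F9
s_2 = InvRound(s_1, k_1) = 0x9C03B9
s_3 = InvRound(s_2, k_0) = 0xFBE166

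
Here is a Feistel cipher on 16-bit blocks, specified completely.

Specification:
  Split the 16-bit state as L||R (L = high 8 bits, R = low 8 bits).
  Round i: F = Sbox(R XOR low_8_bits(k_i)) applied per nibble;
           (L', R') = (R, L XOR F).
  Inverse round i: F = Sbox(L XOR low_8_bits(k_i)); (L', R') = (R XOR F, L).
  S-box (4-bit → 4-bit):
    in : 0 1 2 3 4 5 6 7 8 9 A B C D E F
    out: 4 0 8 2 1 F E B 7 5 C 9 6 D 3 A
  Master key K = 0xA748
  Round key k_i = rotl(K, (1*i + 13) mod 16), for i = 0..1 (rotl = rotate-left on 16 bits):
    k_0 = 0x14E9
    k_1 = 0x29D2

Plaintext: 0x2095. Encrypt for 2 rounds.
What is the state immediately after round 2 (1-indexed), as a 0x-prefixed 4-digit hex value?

s_0 = plaintext = 0x2095
s_1 = Round(s_0, k_0) = 0x9596
s_2 = Round(s_1, k_1) = 0x9684

0x9684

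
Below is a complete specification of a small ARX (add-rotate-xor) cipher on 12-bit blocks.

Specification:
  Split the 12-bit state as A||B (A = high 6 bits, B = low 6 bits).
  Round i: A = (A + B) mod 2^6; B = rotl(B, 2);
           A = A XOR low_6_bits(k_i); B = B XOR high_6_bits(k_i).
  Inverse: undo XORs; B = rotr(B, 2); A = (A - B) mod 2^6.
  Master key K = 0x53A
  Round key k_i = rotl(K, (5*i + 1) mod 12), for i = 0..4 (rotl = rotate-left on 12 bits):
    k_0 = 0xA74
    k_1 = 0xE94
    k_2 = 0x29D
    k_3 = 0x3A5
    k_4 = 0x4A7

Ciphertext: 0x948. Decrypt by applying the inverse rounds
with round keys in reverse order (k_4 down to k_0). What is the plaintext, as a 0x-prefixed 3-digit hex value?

s_0 = ciphertext = 0x948
s_1 = InvRound(s_0, k_4) = 0x726
s_2 = InvRound(s_1, k_3) = 0xBCA
s_3 = InvRound(s_2, k_2) = 0xC80
s_4 = InvRound(s_3, k_1) = 0xE2E
s_5 = InvRound(s_4, k_0) = 0x6F1

0x6F1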